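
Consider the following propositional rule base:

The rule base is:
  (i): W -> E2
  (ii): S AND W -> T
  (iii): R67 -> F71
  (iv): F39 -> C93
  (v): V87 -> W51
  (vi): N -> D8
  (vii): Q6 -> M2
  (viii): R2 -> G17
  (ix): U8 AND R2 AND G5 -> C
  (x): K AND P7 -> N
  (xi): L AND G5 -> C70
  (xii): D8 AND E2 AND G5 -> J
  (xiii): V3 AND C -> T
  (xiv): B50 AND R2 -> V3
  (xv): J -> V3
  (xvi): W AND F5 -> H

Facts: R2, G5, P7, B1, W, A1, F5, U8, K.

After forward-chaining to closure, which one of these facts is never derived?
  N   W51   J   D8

[1] (i) [W -> E2]; (viii) [R2 -> G17]; (ix) [U8 AND R2 AND G5 -> C]; (x) [K AND P7 -> N]; (xvi) [W AND F5 -> H]. ⇒ new: E2, G17, C, N, H.
[2] (vi) [N -> D8]. ⇒ new: D8.
[3] (xii) [D8 AND E2 AND G5 -> J]. ⇒ new: J.
[4] (xv) [J -> V3]. ⇒ new: V3.
[5] (xiii) [V3 AND C -> T]. ⇒ new: T.
Derived: J (round 3), D8 (round 2), N (round 1). W51 never appears in any round.

W51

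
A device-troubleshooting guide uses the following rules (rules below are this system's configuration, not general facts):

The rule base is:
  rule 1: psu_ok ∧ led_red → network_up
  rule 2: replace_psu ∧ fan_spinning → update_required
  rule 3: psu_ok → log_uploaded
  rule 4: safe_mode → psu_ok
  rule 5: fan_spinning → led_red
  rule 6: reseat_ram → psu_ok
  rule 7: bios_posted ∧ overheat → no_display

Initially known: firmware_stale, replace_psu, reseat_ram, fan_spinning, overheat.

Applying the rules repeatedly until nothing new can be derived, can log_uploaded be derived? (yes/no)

Round 1: rule 2 [replace_psu ∧ fan_spinning → update_required]; rule 5 [fan_spinning → led_red]; rule 6 [reseat_ram → psu_ok]. Adds update_required, led_red, psu_ok.
Round 2: rule 1 [psu_ok ∧ led_red → network_up]; rule 3 [psu_ok → log_uploaded]. Adds network_up, log_uploaded.
log_uploaded appears in round 2, so it is derivable.

yes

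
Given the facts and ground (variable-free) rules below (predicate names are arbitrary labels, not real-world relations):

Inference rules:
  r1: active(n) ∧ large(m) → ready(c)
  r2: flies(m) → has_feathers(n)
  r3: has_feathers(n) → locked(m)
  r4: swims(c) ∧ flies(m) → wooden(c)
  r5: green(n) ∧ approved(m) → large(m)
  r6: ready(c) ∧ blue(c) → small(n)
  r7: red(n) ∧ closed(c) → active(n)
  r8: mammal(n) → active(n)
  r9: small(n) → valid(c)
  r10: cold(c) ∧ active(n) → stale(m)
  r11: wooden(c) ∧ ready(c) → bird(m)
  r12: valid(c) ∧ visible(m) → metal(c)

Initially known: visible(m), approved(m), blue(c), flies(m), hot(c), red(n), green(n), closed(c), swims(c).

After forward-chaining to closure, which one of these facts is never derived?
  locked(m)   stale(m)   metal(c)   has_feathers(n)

stale(m)

Round 1: r2 [flies(m) → has_feathers(n)]; r4 [swims(c) ∧ flies(m) → wooden(c)]; r5 [green(n) ∧ approved(m) → large(m)]; r7 [red(n) ∧ closed(c) → active(n)]. Adds has_feathers(n), wooden(c), large(m), active(n).
Round 2: r1 [active(n) ∧ large(m) → ready(c)]; r3 [has_feathers(n) → locked(m)]. Adds ready(c), locked(m).
Round 3: r6 [ready(c) ∧ blue(c) → small(n)]; r11 [wooden(c) ∧ ready(c) → bird(m)]. Adds small(n), bird(m).
Round 4: r9 [small(n) → valid(c)]. Adds valid(c).
Round 5: r12 [valid(c) ∧ visible(m) → metal(c)]. Adds metal(c).
Derived: has_feathers(n) (round 1), locked(m) (round 2), metal(c) (round 5). stale(m) never appears in any round.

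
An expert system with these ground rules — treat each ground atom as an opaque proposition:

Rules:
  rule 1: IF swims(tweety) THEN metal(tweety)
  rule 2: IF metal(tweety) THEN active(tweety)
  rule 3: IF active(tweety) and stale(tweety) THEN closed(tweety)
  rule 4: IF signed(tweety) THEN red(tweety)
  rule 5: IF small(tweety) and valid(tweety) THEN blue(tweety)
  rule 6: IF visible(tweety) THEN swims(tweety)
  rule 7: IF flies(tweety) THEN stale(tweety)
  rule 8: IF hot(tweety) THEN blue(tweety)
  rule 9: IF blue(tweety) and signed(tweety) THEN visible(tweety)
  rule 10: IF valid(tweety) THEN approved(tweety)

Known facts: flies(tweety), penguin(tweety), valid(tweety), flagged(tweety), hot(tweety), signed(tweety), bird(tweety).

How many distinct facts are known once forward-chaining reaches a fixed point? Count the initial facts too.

Round 1 fires rule 4, rule 7, rule 8, rule 10, giving red(tweety), stale(tweety), blue(tweety), approved(tweety).
Round 2 fires rule 9, giving visible(tweety).
Round 3 fires rule 6, giving swims(tweety).
Round 4 fires rule 1, giving metal(tweety).
Round 5 fires rule 2, giving active(tweety).
Round 6 fires rule 3, giving closed(tweety).
Closure: {active(tweety), approved(tweety), bird(tweety), blue(tweety), closed(tweety), flagged(tweety), flies(tweety), hot(tweety), metal(tweety), penguin(tweety), red(tweety), signed(tweety), stale(tweety), swims(tweety), valid(tweety), visible(tweety)} — 16 facts.

16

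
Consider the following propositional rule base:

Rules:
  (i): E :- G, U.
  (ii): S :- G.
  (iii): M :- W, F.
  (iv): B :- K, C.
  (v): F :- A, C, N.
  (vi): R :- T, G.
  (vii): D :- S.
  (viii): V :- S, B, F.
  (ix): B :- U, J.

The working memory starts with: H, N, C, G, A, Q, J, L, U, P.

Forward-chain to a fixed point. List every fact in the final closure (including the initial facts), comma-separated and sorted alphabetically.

A, B, C, D, E, F, G, H, J, L, N, P, Q, S, U, V

Round 1 fires (i), (ii), (v), (ix), giving E, S, F, B.
Round 2 fires (vii), (viii), giving D, V.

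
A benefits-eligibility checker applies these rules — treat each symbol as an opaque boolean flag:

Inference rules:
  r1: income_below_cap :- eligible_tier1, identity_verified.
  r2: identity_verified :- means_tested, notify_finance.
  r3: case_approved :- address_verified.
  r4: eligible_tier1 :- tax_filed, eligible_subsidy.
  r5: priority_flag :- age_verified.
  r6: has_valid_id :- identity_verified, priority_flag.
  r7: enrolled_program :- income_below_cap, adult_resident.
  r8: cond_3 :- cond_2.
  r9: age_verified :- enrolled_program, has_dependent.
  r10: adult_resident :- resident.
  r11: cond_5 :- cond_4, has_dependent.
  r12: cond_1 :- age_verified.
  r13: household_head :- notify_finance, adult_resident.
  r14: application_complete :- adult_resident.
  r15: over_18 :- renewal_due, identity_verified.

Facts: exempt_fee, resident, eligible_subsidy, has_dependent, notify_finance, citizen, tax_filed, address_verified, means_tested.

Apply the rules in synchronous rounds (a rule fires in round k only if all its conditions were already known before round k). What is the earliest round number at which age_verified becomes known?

4

Round 1 fires r2, r3, r4, r10, giving identity_verified, case_approved, eligible_tier1, adult_resident.
Round 2 fires r1, r13, r14, giving income_below_cap, household_head, application_complete.
Round 3 fires r7, giving enrolled_program.
Round 4 fires r9, giving age_verified.
age_verified first appears in round 4.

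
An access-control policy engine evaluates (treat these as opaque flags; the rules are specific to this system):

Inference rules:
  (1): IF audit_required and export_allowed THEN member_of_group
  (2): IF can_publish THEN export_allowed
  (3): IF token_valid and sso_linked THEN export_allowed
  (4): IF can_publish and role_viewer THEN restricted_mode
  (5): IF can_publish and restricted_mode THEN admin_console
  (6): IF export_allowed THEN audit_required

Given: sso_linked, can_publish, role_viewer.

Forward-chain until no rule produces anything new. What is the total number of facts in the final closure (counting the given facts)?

8

Round 1: (2) [IF can_publish THEN export_allowed]; (4) [IF can_publish and role_viewer THEN restricted_mode]. Adds export_allowed, restricted_mode.
Round 2: (5) [IF can_publish and restricted_mode THEN admin_console]; (6) [IF export_allowed THEN audit_required]. Adds admin_console, audit_required.
Round 3: (1) [IF audit_required and export_allowed THEN member_of_group]. Adds member_of_group.
Closure: {admin_console, audit_required, can_publish, export_allowed, member_of_group, restricted_mode, role_viewer, sso_linked} — 8 facts.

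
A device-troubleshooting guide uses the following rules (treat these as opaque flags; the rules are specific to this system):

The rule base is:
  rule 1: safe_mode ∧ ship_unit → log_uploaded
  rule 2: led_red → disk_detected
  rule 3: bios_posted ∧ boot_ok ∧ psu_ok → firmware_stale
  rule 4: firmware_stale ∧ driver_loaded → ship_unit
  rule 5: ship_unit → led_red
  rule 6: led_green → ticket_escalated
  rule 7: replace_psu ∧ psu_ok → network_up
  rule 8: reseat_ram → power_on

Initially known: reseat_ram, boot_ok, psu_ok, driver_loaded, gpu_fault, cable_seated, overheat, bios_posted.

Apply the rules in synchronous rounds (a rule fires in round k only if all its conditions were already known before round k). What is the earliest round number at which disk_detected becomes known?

4

Round 1: rule 3 [bios_posted ∧ boot_ok ∧ psu_ok → firmware_stale]; rule 8 [reseat_ram → power_on]. Adds firmware_stale, power_on.
Round 2: rule 4 [firmware_stale ∧ driver_loaded → ship_unit]. Adds ship_unit.
Round 3: rule 5 [ship_unit → led_red]. Adds led_red.
Round 4: rule 2 [led_red → disk_detected]. Adds disk_detected.
disk_detected first appears in round 4.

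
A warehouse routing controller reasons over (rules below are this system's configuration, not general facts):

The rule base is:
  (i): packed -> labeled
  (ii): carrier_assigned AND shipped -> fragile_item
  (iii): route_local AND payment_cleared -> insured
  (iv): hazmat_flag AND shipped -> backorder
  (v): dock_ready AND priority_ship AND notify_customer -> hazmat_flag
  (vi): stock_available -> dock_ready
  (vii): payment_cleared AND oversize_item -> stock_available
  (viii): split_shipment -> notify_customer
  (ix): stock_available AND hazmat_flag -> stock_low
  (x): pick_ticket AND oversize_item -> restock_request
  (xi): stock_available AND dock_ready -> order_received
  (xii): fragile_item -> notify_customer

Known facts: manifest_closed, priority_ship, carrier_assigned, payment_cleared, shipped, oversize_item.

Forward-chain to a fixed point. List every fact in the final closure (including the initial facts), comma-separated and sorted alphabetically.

backorder, carrier_assigned, dock_ready, fragile_item, hazmat_flag, manifest_closed, notify_customer, order_received, oversize_item, payment_cleared, priority_ship, shipped, stock_available, stock_low

[1] (ii) [carrier_assigned AND shipped -> fragile_item]; (vii) [payment_cleared AND oversize_item -> stock_available]. ⇒ new: fragile_item, stock_available.
[2] (vi) [stock_available -> dock_ready]; (xii) [fragile_item -> notify_customer]. ⇒ new: dock_ready, notify_customer.
[3] (v) [dock_ready AND priority_ship AND notify_customer -> hazmat_flag]; (xi) [stock_available AND dock_ready -> order_received]. ⇒ new: hazmat_flag, order_received.
[4] (iv) [hazmat_flag AND shipped -> backorder]; (ix) [stock_available AND hazmat_flag -> stock_low]. ⇒ new: backorder, stock_low.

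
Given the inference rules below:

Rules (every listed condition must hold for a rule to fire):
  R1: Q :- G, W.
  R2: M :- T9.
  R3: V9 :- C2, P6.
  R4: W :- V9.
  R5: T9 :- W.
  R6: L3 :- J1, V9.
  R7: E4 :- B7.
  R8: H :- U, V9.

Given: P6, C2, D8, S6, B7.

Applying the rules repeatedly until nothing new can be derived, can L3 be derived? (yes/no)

no

Round 1 — R3, R7, derive V9, E4.
Round 2 — R4, derive W.
Round 3 — R5, derive T9.
Round 4 — R2, derive M.
Fixed point reached. L3 is concluded only by R6; R6 needs J1 (never derived).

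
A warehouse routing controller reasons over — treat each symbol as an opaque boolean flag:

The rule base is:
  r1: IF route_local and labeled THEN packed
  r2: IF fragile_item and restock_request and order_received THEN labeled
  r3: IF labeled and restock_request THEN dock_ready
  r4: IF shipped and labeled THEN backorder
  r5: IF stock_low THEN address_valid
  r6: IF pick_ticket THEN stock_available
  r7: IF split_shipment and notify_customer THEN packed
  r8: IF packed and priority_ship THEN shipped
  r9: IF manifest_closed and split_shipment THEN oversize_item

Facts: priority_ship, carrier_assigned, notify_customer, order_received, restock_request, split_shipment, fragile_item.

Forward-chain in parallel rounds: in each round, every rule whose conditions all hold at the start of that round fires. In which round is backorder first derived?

Round 1 — r2, r7, derive labeled, packed.
Round 2 — r3, r8, derive dock_ready, shipped.
Round 3 — r4, derive backorder.
backorder first appears in round 3.

3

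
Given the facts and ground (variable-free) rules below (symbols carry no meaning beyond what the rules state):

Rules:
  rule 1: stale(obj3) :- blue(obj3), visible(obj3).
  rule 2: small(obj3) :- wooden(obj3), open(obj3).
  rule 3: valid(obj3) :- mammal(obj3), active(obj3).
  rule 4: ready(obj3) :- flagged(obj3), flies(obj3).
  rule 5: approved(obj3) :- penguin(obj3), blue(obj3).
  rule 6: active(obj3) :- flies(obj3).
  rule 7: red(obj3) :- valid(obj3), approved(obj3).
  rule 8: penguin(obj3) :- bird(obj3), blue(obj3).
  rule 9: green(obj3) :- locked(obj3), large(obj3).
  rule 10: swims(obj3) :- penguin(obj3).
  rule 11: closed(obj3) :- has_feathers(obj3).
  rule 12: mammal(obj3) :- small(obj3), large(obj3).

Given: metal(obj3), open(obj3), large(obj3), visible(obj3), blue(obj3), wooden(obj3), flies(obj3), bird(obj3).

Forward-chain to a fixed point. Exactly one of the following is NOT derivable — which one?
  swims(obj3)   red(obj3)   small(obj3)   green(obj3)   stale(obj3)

green(obj3)

Round 1 fires rule 1, rule 2, rule 6, rule 8, giving stale(obj3), small(obj3), active(obj3), penguin(obj3).
Round 2 fires rule 5, rule 10, rule 12, giving approved(obj3), swims(obj3), mammal(obj3).
Round 3 fires rule 3, giving valid(obj3).
Round 4 fires rule 7, giving red(obj3).
Derived: swims(obj3) (round 2), stale(obj3) (round 1), small(obj3) (round 1), red(obj3) (round 4). green(obj3) never appears in any round.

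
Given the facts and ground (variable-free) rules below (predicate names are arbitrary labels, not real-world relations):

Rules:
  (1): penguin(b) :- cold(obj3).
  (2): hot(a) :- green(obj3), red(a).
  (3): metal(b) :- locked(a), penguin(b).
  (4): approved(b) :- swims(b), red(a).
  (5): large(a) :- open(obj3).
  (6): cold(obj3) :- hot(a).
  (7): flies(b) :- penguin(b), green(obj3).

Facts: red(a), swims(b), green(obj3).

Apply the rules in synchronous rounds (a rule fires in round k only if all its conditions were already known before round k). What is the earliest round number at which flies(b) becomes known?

Round 1: (2) [hot(a) :- green(obj3), red(a).]; (4) [approved(b) :- swims(b), red(a).]. New: hot(a), approved(b).
Round 2: (6) [cold(obj3) :- hot(a).]. New: cold(obj3).
Round 3: (1) [penguin(b) :- cold(obj3).]. New: penguin(b).
Round 4: (7) [flies(b) :- penguin(b), green(obj3).]. New: flies(b).
flies(b) first appears in round 4.

4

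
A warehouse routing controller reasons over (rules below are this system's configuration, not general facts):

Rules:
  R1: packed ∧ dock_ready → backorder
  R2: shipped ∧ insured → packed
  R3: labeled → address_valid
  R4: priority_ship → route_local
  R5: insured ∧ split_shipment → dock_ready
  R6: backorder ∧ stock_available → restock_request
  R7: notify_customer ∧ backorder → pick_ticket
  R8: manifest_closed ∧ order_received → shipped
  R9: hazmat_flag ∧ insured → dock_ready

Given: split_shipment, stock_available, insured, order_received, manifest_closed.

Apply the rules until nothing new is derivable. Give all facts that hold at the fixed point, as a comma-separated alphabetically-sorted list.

Round 1 fires R5, R8, giving dock_ready, shipped.
Round 2 fires R2, giving packed.
Round 3 fires R1, giving backorder.
Round 4 fires R6, giving restock_request.

backorder, dock_ready, insured, manifest_closed, order_received, packed, restock_request, shipped, split_shipment, stock_available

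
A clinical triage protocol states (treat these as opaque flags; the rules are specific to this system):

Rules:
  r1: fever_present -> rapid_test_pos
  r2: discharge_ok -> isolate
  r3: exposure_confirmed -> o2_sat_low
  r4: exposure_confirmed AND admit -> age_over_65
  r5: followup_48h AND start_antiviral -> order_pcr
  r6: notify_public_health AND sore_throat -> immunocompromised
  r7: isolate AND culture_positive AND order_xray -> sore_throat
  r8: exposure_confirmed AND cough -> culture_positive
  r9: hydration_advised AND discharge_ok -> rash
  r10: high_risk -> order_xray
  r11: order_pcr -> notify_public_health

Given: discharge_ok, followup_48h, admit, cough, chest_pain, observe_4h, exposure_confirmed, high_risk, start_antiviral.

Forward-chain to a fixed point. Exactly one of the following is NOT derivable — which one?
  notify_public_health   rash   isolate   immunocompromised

Round 1: r2 [discharge_ok -> isolate]; r3 [exposure_confirmed -> o2_sat_low]; r4 [exposure_confirmed AND admit -> age_over_65]; r5 [followup_48h AND start_antiviral -> order_pcr]; r8 [exposure_confirmed AND cough -> culture_positive]; r10 [high_risk -> order_xray]. Adds isolate, o2_sat_low, age_over_65, order_pcr, culture_positive, order_xray.
Round 2: r7 [isolate AND culture_positive AND order_xray -> sore_throat]; r11 [order_pcr -> notify_public_health]. Adds sore_throat, notify_public_health.
Round 3: r6 [notify_public_health AND sore_throat -> immunocompromised]. Adds immunocompromised.
Derived: immunocompromised (round 3), notify_public_health (round 2), isolate (round 1). rash never appears in any round.

rash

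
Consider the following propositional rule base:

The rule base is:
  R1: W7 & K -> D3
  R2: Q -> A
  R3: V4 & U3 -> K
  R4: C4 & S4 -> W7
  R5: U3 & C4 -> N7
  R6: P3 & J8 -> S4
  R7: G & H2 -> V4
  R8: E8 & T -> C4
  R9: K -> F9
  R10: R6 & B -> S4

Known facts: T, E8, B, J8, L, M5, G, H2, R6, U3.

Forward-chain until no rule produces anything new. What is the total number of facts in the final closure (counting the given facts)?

18

Round 1 fires R7, R8, R10, giving V4, C4, S4.
Round 2 fires R3, R4, R5, giving K, W7, N7.
Round 3 fires R1, R9, giving D3, F9.
Closure: {B, C4, D3, E8, F9, G, H2, J8, K, L, M5, N7, R6, S4, T, U3, V4, W7} — 18 facts.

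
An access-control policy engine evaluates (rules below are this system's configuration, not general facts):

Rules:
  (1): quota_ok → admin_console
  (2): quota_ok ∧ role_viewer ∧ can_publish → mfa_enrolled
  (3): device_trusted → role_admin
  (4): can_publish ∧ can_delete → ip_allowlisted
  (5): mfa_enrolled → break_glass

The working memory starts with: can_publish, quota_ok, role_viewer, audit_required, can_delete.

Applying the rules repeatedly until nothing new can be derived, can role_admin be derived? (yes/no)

no

Round 1: (1) [quota_ok → admin_console]; (2) [quota_ok ∧ role_viewer ∧ can_publish → mfa_enrolled]; (4) [can_publish ∧ can_delete → ip_allowlisted]. New: admin_console, mfa_enrolled, ip_allowlisted.
Round 2: (5) [mfa_enrolled → break_glass]. New: break_glass.
Fixed point reached. role_admin is concluded only by (3); (3) needs device_trusted (never derived).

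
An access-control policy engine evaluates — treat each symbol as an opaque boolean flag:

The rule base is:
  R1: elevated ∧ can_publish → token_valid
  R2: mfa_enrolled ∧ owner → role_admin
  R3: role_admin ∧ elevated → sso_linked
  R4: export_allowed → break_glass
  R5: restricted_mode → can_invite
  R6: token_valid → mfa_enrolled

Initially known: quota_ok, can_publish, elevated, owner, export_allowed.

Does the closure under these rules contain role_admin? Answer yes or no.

Round 1: R1 [elevated ∧ can_publish → token_valid]; R4 [export_allowed → break_glass]. Adds token_valid, break_glass.
Round 2: R6 [token_valid → mfa_enrolled]. Adds mfa_enrolled.
Round 3: R2 [mfa_enrolled ∧ owner → role_admin]. Adds role_admin.
Round 4: R3 [role_admin ∧ elevated → sso_linked]. Adds sso_linked.
role_admin appears in round 3, so it is derivable.

yes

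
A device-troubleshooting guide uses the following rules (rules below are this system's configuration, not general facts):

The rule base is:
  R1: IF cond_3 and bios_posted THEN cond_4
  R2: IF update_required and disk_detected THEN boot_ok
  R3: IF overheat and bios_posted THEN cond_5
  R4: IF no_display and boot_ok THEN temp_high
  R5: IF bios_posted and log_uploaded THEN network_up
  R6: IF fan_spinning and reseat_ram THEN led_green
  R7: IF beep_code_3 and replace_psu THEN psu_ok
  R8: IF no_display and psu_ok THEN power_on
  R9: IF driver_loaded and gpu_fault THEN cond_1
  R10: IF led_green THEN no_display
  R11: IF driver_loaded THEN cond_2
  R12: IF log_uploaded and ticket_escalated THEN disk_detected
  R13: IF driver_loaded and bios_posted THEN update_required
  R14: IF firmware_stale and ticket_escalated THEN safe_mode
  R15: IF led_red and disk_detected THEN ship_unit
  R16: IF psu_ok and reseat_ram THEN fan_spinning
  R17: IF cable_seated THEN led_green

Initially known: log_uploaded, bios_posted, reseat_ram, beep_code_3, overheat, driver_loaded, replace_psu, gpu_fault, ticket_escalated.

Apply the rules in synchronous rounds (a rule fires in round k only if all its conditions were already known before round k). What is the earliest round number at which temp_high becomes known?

5

Round 1 — R3, R5, R7, R9, R11, R12, R13, derive cond_5, network_up, psu_ok, cond_1, cond_2, disk_detected, update_required.
Round 2 — R2, R16, derive boot_ok, fan_spinning.
Round 3 — R6, derive led_green.
Round 4 — R10, derive no_display.
Round 5 — R4, R8, derive temp_high, power_on.
temp_high first appears in round 5.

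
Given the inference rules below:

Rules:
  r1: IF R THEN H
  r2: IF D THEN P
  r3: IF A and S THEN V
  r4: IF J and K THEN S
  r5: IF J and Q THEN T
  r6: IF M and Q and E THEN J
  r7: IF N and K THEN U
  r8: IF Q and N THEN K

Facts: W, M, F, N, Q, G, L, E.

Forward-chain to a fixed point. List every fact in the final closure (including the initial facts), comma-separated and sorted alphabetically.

E, F, G, J, K, L, M, N, Q, S, T, U, W

Round 1: r6 [IF M and Q and E THEN J]; r8 [IF Q and N THEN K]. New: J, K.
Round 2: r4 [IF J and K THEN S]; r5 [IF J and Q THEN T]; r7 [IF N and K THEN U]. New: S, T, U.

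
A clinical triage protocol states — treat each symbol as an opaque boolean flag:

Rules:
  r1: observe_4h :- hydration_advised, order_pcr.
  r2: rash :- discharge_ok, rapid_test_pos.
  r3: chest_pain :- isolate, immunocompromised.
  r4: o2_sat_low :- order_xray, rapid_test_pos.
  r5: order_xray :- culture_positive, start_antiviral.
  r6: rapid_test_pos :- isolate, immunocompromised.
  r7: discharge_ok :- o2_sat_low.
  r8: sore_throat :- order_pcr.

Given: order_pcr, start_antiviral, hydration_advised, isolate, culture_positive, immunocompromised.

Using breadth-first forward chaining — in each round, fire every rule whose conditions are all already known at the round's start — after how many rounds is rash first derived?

Round 1: r1 [observe_4h :- hydration_advised, order_pcr.]; r3 [chest_pain :- isolate, immunocompromised.]; r5 [order_xray :- culture_positive, start_antiviral.]; r6 [rapid_test_pos :- isolate, immunocompromised.]; r8 [sore_throat :- order_pcr.]. New: observe_4h, chest_pain, order_xray, rapid_test_pos, sore_throat.
Round 2: r4 [o2_sat_low :- order_xray, rapid_test_pos.]. New: o2_sat_low.
Round 3: r7 [discharge_ok :- o2_sat_low.]. New: discharge_ok.
Round 4: r2 [rash :- discharge_ok, rapid_test_pos.]. New: rash.
rash first appears in round 4.

4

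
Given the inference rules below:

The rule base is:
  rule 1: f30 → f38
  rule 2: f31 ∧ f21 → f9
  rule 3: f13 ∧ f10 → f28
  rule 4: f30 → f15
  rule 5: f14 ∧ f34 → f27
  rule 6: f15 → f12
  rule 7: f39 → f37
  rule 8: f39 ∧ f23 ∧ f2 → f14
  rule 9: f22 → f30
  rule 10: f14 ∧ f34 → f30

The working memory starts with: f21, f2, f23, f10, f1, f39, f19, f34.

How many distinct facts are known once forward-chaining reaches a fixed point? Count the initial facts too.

15

Round 1: rule 7 [f39 → f37]; rule 8 [f39 ∧ f23 ∧ f2 → f14]. New: f37, f14.
Round 2: rule 5 [f14 ∧ f34 → f27]; rule 10 [f14 ∧ f34 → f30]. New: f27, f30.
Round 3: rule 1 [f30 → f38]; rule 4 [f30 → f15]. New: f38, f15.
Round 4: rule 6 [f15 → f12]. New: f12.
Closure: {f1, f10, f12, f14, f15, f19, f2, f21, f23, f27, f30, f34, f37, f38, f39} — 15 facts.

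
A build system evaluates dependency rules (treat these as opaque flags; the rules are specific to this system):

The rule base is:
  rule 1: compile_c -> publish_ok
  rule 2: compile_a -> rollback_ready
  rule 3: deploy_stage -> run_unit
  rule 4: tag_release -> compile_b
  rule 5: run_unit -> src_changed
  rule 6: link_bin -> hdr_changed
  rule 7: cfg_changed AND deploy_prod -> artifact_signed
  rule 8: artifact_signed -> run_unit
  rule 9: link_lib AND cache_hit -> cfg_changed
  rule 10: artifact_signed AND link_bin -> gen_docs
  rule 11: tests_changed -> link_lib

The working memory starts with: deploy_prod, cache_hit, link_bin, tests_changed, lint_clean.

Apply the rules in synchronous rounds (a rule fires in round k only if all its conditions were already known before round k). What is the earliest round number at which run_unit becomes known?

Round 1: rule 6 [link_bin -> hdr_changed]; rule 11 [tests_changed -> link_lib]. Adds hdr_changed, link_lib.
Round 2: rule 9 [link_lib AND cache_hit -> cfg_changed]. Adds cfg_changed.
Round 3: rule 7 [cfg_changed AND deploy_prod -> artifact_signed]. Adds artifact_signed.
Round 4: rule 8 [artifact_signed -> run_unit]; rule 10 [artifact_signed AND link_bin -> gen_docs]. Adds run_unit, gen_docs.
run_unit first appears in round 4.

4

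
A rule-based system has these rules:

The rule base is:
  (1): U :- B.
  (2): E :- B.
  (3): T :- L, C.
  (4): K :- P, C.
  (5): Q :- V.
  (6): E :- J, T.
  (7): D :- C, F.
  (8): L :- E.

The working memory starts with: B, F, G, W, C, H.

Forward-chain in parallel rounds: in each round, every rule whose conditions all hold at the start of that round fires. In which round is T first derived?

3

[1] (1) [U :- B.]; (2) [E :- B.]; (7) [D :- C, F.]. ⇒ new: U, E, D.
[2] (8) [L :- E.]. ⇒ new: L.
[3] (3) [T :- L, C.]. ⇒ new: T.
T first appears in round 3.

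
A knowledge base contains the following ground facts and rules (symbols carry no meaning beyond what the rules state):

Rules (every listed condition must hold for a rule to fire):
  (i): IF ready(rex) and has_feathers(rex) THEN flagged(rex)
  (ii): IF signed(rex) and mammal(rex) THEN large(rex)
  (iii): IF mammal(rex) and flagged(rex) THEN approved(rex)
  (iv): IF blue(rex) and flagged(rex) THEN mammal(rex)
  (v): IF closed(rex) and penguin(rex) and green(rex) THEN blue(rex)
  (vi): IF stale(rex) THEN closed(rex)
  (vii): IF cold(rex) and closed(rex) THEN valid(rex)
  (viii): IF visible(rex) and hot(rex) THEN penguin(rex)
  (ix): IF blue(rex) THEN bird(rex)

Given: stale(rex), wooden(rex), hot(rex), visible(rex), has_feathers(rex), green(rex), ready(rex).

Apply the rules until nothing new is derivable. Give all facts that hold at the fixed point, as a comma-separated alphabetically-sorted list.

approved(rex), bird(rex), blue(rex), closed(rex), flagged(rex), green(rex), has_feathers(rex), hot(rex), mammal(rex), penguin(rex), ready(rex), stale(rex), visible(rex), wooden(rex)

[1] (i) [IF ready(rex) and has_feathers(rex) THEN flagged(rex)]; (vi) [IF stale(rex) THEN closed(rex)]; (viii) [IF visible(rex) and hot(rex) THEN penguin(rex)]. ⇒ new: flagged(rex), closed(rex), penguin(rex).
[2] (v) [IF closed(rex) and penguin(rex) and green(rex) THEN blue(rex)]. ⇒ new: blue(rex).
[3] (iv) [IF blue(rex) and flagged(rex) THEN mammal(rex)]; (ix) [IF blue(rex) THEN bird(rex)]. ⇒ new: mammal(rex), bird(rex).
[4] (iii) [IF mammal(rex) and flagged(rex) THEN approved(rex)]. ⇒ new: approved(rex).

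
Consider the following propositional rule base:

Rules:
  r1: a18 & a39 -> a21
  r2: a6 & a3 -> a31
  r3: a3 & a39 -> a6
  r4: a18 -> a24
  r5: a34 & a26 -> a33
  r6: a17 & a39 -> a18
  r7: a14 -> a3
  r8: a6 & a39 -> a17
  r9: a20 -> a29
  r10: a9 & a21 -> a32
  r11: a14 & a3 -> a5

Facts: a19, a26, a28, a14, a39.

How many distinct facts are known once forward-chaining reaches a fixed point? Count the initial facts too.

13

Round 1 fires r7, giving a3.
Round 2 fires r3, r11, giving a6, a5.
Round 3 fires r2, r8, giving a31, a17.
Round 4 fires r6, giving a18.
Round 5 fires r1, r4, giving a21, a24.
Closure: {a14, a17, a18, a19, a21, a24, a26, a28, a3, a31, a39, a5, a6} — 13 facts.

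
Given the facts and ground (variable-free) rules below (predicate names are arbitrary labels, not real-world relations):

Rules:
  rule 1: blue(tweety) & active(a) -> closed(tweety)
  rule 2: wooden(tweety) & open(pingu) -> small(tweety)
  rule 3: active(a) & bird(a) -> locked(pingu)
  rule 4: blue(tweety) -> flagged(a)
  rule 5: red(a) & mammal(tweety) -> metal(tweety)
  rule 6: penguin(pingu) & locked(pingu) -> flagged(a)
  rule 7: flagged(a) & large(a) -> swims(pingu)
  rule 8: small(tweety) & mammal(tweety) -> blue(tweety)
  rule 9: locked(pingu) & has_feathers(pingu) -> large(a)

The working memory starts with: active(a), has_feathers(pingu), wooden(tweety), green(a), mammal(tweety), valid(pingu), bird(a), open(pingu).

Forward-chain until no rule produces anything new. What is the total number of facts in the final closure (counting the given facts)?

[1] rule 2 [wooden(tweety) & open(pingu) -> small(tweety)]; rule 3 [active(a) & bird(a) -> locked(pingu)]. ⇒ new: small(tweety), locked(pingu).
[2] rule 8 [small(tweety) & mammal(tweety) -> blue(tweety)]; rule 9 [locked(pingu) & has_feathers(pingu) -> large(a)]. ⇒ new: blue(tweety), large(a).
[3] rule 1 [blue(tweety) & active(a) -> closed(tweety)]; rule 4 [blue(tweety) -> flagged(a)]. ⇒ new: closed(tweety), flagged(a).
[4] rule 7 [flagged(a) & large(a) -> swims(pingu)]. ⇒ new: swims(pingu).
Closure: {active(a), bird(a), blue(tweety), closed(tweety), flagged(a), green(a), has_feathers(pingu), large(a), locked(pingu), mammal(tweety), open(pingu), small(tweety), swims(pingu), valid(pingu), wooden(tweety)} — 15 facts.

15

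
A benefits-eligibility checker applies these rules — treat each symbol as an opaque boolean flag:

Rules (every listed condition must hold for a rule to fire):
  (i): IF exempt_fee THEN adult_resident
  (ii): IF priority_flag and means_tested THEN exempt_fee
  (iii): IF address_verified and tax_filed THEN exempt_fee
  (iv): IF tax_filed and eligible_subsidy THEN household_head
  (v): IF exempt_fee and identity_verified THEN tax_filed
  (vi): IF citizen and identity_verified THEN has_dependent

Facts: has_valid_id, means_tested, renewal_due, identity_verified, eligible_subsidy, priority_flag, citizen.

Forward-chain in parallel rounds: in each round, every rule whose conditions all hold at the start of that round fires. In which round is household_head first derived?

[1] (ii) [IF priority_flag and means_tested THEN exempt_fee]; (vi) [IF citizen and identity_verified THEN has_dependent]. ⇒ new: exempt_fee, has_dependent.
[2] (i) [IF exempt_fee THEN adult_resident]; (v) [IF exempt_fee and identity_verified THEN tax_filed]. ⇒ new: adult_resident, tax_filed.
[3] (iv) [IF tax_filed and eligible_subsidy THEN household_head]. ⇒ new: household_head.
household_head first appears in round 3.

3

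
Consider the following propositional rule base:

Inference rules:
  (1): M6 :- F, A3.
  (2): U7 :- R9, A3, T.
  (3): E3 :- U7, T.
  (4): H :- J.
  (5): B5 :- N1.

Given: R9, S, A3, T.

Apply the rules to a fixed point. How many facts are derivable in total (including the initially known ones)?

6

[1] (2) [U7 :- R9, A3, T.]. ⇒ new: U7.
[2] (3) [E3 :- U7, T.]. ⇒ new: E3.
Closure: {A3, E3, R9, S, T, U7} — 6 facts.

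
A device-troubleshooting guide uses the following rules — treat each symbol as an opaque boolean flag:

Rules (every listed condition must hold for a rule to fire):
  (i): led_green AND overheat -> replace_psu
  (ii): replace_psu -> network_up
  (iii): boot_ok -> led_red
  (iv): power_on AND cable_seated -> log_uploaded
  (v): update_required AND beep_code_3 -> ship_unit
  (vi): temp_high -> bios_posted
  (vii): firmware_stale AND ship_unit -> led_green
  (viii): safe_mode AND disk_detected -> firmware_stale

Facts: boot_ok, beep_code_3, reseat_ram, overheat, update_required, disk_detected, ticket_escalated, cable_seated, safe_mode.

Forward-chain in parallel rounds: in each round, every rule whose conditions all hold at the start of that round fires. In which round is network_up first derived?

4

Round 1 — (iii), (v), (viii), derive led_red, ship_unit, firmware_stale.
Round 2 — (vii), derive led_green.
Round 3 — (i), derive replace_psu.
Round 4 — (ii), derive network_up.
network_up first appears in round 4.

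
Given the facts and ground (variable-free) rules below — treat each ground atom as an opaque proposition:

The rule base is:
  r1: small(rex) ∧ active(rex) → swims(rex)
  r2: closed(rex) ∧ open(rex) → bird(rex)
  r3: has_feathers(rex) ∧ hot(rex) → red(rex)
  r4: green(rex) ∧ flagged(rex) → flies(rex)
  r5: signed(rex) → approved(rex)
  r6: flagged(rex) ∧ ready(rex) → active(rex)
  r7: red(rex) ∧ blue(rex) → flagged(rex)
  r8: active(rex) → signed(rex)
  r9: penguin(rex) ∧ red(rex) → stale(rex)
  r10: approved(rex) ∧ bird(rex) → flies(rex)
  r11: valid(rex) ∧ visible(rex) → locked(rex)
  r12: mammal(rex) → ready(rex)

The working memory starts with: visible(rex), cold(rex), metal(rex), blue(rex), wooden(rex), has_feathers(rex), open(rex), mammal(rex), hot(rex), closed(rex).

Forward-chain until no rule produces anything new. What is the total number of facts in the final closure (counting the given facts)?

18

Round 1 fires r2, r3, r12, giving bird(rex), red(rex), ready(rex).
Round 2 fires r7, giving flagged(rex).
Round 3 fires r6, giving active(rex).
Round 4 fires r8, giving signed(rex).
Round 5 fires r5, giving approved(rex).
Round 6 fires r10, giving flies(rex).
Closure: {active(rex), approved(rex), bird(rex), blue(rex), closed(rex), cold(rex), flagged(rex), flies(rex), has_feathers(rex), hot(rex), mammal(rex), metal(rex), open(rex), ready(rex), red(rex), signed(rex), visible(rex), wooden(rex)} — 18 facts.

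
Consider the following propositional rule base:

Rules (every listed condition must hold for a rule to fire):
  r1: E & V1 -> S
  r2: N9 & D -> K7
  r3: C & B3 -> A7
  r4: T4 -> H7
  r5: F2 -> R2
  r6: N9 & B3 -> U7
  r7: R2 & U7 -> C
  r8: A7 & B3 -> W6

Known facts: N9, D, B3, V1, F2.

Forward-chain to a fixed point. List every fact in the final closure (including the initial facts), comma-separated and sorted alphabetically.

A7, B3, C, D, F2, K7, N9, R2, U7, V1, W6

Round 1: r2 [N9 & D -> K7]; r5 [F2 -> R2]; r6 [N9 & B3 -> U7]. New: K7, R2, U7.
Round 2: r7 [R2 & U7 -> C]. New: C.
Round 3: r3 [C & B3 -> A7]. New: A7.
Round 4: r8 [A7 & B3 -> W6]. New: W6.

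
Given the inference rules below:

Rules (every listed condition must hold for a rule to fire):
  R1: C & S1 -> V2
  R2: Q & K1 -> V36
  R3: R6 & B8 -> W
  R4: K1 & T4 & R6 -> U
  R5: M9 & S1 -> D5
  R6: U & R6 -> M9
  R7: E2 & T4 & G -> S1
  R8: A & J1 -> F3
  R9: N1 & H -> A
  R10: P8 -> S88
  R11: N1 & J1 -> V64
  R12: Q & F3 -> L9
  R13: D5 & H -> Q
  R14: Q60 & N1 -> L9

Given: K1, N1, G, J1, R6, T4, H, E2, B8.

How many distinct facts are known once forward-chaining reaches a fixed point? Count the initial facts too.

Round 1: R3 [R6 & B8 -> W]; R4 [K1 & T4 & R6 -> U]; R7 [E2 & T4 & G -> S1]; R9 [N1 & H -> A]; R11 [N1 & J1 -> V64]. Adds W, U, S1, A, V64.
Round 2: R6 [U & R6 -> M9]; R8 [A & J1 -> F3]. Adds M9, F3.
Round 3: R5 [M9 & S1 -> D5]. Adds D5.
Round 4: R13 [D5 & H -> Q]. Adds Q.
Round 5: R2 [Q & K1 -> V36]; R12 [Q & F3 -> L9]. Adds V36, L9.
Closure: {A, B8, D5, E2, F3, G, H, J1, K1, L9, M9, N1, Q, R6, S1, T4, U, V36, V64, W} — 20 facts.

20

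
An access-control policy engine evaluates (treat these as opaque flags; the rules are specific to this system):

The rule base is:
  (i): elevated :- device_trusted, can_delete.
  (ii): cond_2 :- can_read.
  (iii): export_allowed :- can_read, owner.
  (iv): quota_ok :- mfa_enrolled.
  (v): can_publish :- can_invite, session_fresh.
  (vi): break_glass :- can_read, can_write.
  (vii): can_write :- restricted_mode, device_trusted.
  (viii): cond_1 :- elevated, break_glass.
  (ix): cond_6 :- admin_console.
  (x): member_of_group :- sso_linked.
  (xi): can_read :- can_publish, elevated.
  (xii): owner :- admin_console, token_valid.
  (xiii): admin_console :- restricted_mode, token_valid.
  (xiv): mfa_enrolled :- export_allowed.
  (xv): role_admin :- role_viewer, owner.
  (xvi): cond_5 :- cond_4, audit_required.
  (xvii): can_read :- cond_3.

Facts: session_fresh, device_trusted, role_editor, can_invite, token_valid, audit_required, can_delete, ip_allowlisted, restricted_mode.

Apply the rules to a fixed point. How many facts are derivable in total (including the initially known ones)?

22

[1] (i) [elevated :- device_trusted, can_delete.]; (v) [can_publish :- can_invite, session_fresh.]; (vii) [can_write :- restricted_mode, device_trusted.]; (xiii) [admin_console :- restricted_mode, token_valid.]. ⇒ new: elevated, can_publish, can_write, admin_console.
[2] (ix) [cond_6 :- admin_console.]; (xi) [can_read :- can_publish, elevated.]; (xii) [owner :- admin_console, token_valid.]. ⇒ new: cond_6, can_read, owner.
[3] (ii) [cond_2 :- can_read.]; (iii) [export_allowed :- can_read, owner.]; (vi) [break_glass :- can_read, can_write.]. ⇒ new: cond_2, export_allowed, break_glass.
[4] (viii) [cond_1 :- elevated, break_glass.]; (xiv) [mfa_enrolled :- export_allowed.]. ⇒ new: cond_1, mfa_enrolled.
[5] (iv) [quota_ok :- mfa_enrolled.]. ⇒ new: quota_ok.
Closure: {admin_console, audit_required, break_glass, can_delete, can_invite, can_publish, can_read, can_write, cond_1, cond_2, cond_6, device_trusted, elevated, export_allowed, ip_allowlisted, mfa_enrolled, owner, quota_ok, restricted_mode, role_editor, session_fresh, token_valid} — 22 facts.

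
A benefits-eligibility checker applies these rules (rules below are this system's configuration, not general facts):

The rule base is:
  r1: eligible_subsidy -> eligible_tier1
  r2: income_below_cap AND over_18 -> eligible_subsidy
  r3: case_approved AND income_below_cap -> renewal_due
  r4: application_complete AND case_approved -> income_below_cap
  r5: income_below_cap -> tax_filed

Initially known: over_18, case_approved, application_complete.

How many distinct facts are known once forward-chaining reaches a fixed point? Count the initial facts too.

Round 1: r4 [application_complete AND case_approved -> income_below_cap]. New: income_below_cap.
Round 2: r2 [income_below_cap AND over_18 -> eligible_subsidy]; r3 [case_approved AND income_below_cap -> renewal_due]; r5 [income_below_cap -> tax_filed]. New: eligible_subsidy, renewal_due, tax_filed.
Round 3: r1 [eligible_subsidy -> eligible_tier1]. New: eligible_tier1.
Closure: {application_complete, case_approved, eligible_subsidy, eligible_tier1, income_below_cap, over_18, renewal_due, tax_filed} — 8 facts.

8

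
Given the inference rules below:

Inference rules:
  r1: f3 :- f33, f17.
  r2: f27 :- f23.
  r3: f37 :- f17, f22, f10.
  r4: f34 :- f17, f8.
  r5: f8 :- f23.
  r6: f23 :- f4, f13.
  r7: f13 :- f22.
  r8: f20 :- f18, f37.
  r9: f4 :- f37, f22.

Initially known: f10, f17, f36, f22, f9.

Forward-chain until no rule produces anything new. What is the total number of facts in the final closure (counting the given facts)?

12

Round 1 — r3, r7, derive f37, f13.
Round 2 — r9, derive f4.
Round 3 — r6, derive f23.
Round 4 — r2, r5, derive f27, f8.
Round 5 — r4, derive f34.
Closure: {f10, f13, f17, f22, f23, f27, f34, f36, f37, f4, f8, f9} — 12 facts.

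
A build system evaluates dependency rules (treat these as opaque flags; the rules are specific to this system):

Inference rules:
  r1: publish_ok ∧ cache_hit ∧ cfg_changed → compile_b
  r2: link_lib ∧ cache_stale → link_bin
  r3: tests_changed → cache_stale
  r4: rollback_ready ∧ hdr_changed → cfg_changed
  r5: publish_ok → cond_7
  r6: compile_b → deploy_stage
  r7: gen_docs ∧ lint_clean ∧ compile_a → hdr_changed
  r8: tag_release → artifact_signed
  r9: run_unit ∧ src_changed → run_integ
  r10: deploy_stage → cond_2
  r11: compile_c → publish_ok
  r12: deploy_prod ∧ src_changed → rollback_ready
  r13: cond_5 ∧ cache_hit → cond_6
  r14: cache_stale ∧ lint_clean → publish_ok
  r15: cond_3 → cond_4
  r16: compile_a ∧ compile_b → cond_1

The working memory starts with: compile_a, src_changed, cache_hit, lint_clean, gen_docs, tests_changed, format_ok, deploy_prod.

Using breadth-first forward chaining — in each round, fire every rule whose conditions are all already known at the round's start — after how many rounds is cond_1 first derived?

Round 1: r3 [tests_changed → cache_stale]; r7 [gen_docs ∧ lint_clean ∧ compile_a → hdr_changed]; r12 [deploy_prod ∧ src_changed → rollback_ready]. Adds cache_stale, hdr_changed, rollback_ready.
Round 2: r4 [rollback_ready ∧ hdr_changed → cfg_changed]; r14 [cache_stale ∧ lint_clean → publish_ok]. Adds cfg_changed, publish_ok.
Round 3: r1 [publish_ok ∧ cache_hit ∧ cfg_changed → compile_b]; r5 [publish_ok → cond_7]. Adds compile_b, cond_7.
Round 4: r6 [compile_b → deploy_stage]; r16 [compile_a ∧ compile_b → cond_1]. Adds deploy_stage, cond_1.
cond_1 first appears in round 4.

4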